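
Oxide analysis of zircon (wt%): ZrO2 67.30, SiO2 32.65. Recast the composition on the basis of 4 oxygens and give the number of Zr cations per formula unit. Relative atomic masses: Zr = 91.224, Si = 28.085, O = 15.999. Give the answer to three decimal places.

1.003 Zr apfu

67.30 wt% ZrO2 ÷ 123.222 g/mol = 0.54617 mol, giving 0.54617 Zr and 1.09234 O.
32.65 wt% SiO2 ÷ 60.083 g/mol = 0.54341 mol, giving 0.54341 Si and 1.08682 O.
Oxygen sums to 2.17916; scaling by 4/2.17916 = 1.83557 puts the formula on 4 O.
Zr: 0.54617 × 1.83557 = 1.003 atoms per formula unit.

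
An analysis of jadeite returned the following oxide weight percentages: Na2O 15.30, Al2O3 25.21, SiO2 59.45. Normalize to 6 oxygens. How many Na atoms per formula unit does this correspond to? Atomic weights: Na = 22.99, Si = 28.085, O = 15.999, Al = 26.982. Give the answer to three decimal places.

Na2O (M=61.979): mol = 0.24686; Na = 0.49372, O = 0.24686.
Al2O3 (M=101.961): mol = 0.24725; Al = 0.49450, O = 0.74175.
SiO2 (M=60.083): mol = 0.98946; Si = 0.98946, O = 1.97892.
ΣO = 2.96753; factor = 6/ΣO = 2.02188.
Na apfu = 0.49372 × 2.02188 = 0.998.

0.998 Na apfu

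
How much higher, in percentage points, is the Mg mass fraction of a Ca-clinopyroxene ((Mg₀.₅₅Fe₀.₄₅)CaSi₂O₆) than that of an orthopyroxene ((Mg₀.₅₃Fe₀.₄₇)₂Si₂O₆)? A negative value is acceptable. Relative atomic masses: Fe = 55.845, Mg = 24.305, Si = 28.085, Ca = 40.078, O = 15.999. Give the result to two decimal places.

M((Mg₀.₅₅Fe₀.₄₅)CaSi₂O₆) = 230.740 g/mol, so wt% Mg = 13.368/230.740 × 100 = 5.79%.
M((Mg₀.₅₃Fe₀.₄₇)₂Si₂O₆) = 230.422 g/mol, so wt% Mg = 25.763/230.422 × 100 = 11.18%.
5.79 − 11.18 = -5.39 pp.

-5.39 percentage points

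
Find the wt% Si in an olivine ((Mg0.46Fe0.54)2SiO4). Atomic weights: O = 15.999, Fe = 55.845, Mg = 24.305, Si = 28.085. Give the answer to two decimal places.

16.07 weight percent

Molar mass of (Mg0.46Fe0.54)2SiO4: 0.92×24.305 + 1.08×55.845 + 1×28.085 + 4×15.999 = 174.754 g/mol.
Mass of Si per formula unit: 1 × 28.085 = 28.085 g.
Weight fraction Si = 28.085 / 174.754 = 0.1607.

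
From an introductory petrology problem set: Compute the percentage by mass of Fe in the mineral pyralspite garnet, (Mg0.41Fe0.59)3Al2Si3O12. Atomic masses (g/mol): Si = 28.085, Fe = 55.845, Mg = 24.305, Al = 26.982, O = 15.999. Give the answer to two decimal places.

Formula mass = 1.23·24.305 + 1.77·55.845 + 2·26.982 + 3·28.085 + 12·15.999 = 458.948 g/mol, of which 98.846 g is Fe.
So Fe makes up 98.846/458.948 = 0.2154 of the mass, i.e. 21.54%.

21.54 weight percent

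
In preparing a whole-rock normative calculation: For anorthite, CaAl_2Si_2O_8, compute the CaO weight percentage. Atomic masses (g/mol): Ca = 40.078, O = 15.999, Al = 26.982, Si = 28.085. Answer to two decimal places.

Molar mass of CaAl_2Si_2O_8 = 1*40.078 + 2*26.982 + 2*28.085 + 8*15.999 = 278.204 g/mol.
Each formula unit contains 1 Ca, equivalent to 1/1 = 1.0000 mol CaO.
M(CaO) = 1×40.078 + 1×15.999 = 56.077 g/mol.
Mass of CaO per formula unit = 1.0000 × 56.077 = 56.077 g.
CaO wt% = 56.077 / 278.204 × 100 = 20.16%.

20.16 wt%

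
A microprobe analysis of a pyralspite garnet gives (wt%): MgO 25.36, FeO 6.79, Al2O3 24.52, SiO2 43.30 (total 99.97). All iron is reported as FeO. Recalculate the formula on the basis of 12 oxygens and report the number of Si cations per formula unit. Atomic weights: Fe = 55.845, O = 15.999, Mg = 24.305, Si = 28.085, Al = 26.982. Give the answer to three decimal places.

2.996 Si apfu

25.36 wt% MgO ÷ 40.304 g/mol = 0.62922 mol, giving 0.62922 Mg and 0.62922 O.
6.79 wt% FeO ÷ 71.844 g/mol = 0.09451 mol, giving 0.09451 Fe and 0.09451 O.
24.52 wt% Al2O3 ÷ 101.961 g/mol = 0.24048 mol, giving 0.48096 Al and 0.72144 O.
43.30 wt% SiO2 ÷ 60.083 g/mol = 0.72067 mol, giving 0.72067 Si and 1.44134 O.
Oxygen sums to 2.88651; scaling by 12/2.88651 = 4.15727 puts the formula on 12 O.
Si: 0.72067 × 4.15727 = 2.996 atoms per formula unit.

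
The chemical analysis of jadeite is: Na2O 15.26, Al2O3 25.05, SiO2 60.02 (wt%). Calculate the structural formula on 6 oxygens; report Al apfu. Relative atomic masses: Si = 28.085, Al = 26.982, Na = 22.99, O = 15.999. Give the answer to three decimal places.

Na2O (M=61.979): mol = 0.24621; Na = 0.49242, O = 0.24621.
Al2O3 (M=101.961): mol = 0.24568; Al = 0.49136, O = 0.73704.
SiO2 (M=60.083): mol = 0.99895; Si = 0.99895, O = 1.99790.
ΣO = 2.98115; factor = 6/ΣO = 2.01265.
Al apfu = 0.49136 × 2.01265 = 0.989.

0.989 Al apfu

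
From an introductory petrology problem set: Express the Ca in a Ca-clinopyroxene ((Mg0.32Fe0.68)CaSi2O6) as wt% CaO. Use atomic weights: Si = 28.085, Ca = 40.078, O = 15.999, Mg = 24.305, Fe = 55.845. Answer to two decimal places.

23.56 wt%

Formula mass = 237.994 g/mol.
1 Ca → 1.0000 mol CaO per formula unit; M(CaO) = 56.077, so CaO mass = 56.077 g.
56.077/237.994 × 100 = 23.56 wt%.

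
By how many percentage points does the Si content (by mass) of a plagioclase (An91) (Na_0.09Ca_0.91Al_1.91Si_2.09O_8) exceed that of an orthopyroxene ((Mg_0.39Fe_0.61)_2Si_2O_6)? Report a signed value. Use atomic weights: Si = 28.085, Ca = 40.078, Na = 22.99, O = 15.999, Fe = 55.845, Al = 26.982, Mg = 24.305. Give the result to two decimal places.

First mineral: 58.698 g Si in 276.765 g formula = 21.21 wt% Si.
Second mineral: 56.170 g Si in 239.253 g formula = 23.48 wt% Si.
21.21% − 23.48% gives a difference of -2.27 percentage points.

-2.27 percentage points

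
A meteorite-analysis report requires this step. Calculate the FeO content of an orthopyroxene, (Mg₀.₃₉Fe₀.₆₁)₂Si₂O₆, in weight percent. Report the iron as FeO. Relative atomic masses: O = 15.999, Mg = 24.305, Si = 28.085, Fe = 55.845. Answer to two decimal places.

36.63 wt%

Formula mass = 239.253 g/mol.
1.22 Fe → 1.2200 mol FeO per formula unit; M(FeO) = 71.844, so FeO mass = 87.650 g.
87.650/239.253 × 100 = 36.63 wt%.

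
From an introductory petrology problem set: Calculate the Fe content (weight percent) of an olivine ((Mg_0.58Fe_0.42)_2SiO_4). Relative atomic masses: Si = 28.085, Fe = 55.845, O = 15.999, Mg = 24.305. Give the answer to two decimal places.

Formula mass = 1.16×24.305 + 0.84×55.845 + 1×28.085 + 4×15.999 = 167.185 g/mol, of which 46.910 g is Fe.
So Fe makes up 46.910/167.185 = 0.2806 of the mass, i.e. 28.06%.

28.06 weight percent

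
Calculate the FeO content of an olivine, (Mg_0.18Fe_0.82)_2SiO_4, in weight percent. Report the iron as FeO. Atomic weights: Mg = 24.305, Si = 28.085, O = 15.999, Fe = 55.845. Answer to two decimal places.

61.23 wt%

Molar mass of (Mg_0.18Fe_0.82)_2SiO_4 = 0.36·24.305 + 1.64·55.845 + 1·28.085 + 4·15.999 = 192.417 g/mol.
Each formula unit contains 1.64 Fe, equivalent to 1.64/1 = 1.6400 mol FeO.
M(FeO) = 1×55.845 + 1×15.999 = 71.844 g/mol.
Mass of FeO per formula unit = 1.6400 × 71.844 = 117.824 g.
FeO wt% = 117.824 / 192.417 × 100 = 61.23%.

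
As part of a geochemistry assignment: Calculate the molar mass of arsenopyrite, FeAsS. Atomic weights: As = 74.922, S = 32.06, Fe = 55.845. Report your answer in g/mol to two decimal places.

162.83 g/mol

Fe: 1 × 55.845 = 55.8450
As: 1 × 74.922 = 74.9220
S: 1 × 32.06 = 32.0600
Summing the contributions gives the formula mass.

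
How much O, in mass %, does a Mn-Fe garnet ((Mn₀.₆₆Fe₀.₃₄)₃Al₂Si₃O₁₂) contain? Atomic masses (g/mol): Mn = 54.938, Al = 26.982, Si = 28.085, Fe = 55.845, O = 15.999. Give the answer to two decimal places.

38.71 mass %

Molar mass of (Mn₀.₆₆Fe₀.₃₄)₃Al₂Si₃O₁₂: 1.98×54.938 + 1.02×55.845 + 2×26.982 + 3×28.085 + 12×15.999 = 495.946 g/mol.
Mass of O per formula unit: 12 × 15.999 = 191.988 g.
Weight fraction O = 191.988 / 495.946 = 0.3871.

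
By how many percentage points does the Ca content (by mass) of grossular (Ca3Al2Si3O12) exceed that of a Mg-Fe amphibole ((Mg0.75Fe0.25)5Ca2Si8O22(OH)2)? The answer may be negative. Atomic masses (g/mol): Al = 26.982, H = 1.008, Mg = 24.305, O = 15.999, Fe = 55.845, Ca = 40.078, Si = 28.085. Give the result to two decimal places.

M(Ca3Al2Si3O12) = 450.441 g/mol, so wt% Ca = 120.234/450.441 × 100 = 26.69%.
M((Mg0.75Fe0.25)5Ca2Si8O22(OH)2) = 851.778 g/mol, so wt% Ca = 80.156/851.778 × 100 = 9.41%.
26.69 − 9.41 = 17.28 pp.

17.28 percentage points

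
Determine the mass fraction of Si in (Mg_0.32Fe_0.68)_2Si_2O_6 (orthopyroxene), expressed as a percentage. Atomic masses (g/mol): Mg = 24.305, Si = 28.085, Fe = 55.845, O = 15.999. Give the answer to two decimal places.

23.05 weight percent

Molar mass of (Mg_0.32Fe_0.68)_2Si_2O_6: 0.64·24.305 + 1.36·55.845 + 2·28.085 + 6·15.999 = 243.668 g/mol.
Mass of Si per formula unit: 2 × 28.085 = 56.170 g.
Weight fraction Si = 56.170 / 243.668 = 0.2305.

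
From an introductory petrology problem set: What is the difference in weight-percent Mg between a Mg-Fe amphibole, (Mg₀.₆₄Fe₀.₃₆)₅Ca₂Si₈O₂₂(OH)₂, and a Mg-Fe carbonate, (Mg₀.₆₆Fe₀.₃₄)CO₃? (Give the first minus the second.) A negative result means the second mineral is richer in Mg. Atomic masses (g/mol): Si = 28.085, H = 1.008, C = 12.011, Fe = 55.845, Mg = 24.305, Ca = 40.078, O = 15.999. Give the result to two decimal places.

Mg in (Mg₀.₆₄Fe₀.₃₆)₅Ca₂Si₈O₂₂(OH)₂: molar mass 869.125 g/mol; 3.20×24.305 = 77.776 g → 8.95 wt%.
Mg in (Mg₀.₆₆Fe₀.₃₄)CO₃: molar mass 95.037 g/mol; 0.66×24.305 = 16.041 g → 16.88 wt%.
Difference = 8.95 − 16.88 = -7.93 percentage points.

-7.93 percentage points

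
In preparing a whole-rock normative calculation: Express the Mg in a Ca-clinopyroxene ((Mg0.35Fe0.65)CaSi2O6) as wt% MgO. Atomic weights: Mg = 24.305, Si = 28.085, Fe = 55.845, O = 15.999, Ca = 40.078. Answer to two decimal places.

Formula mass = 237.048 g/mol.
0.35 Mg → 0.3500 mol MgO per formula unit; M(MgO) = 40.304, so MgO mass = 14.106 g.
14.106/237.048 × 100 = 5.95 wt%.

5.95 wt%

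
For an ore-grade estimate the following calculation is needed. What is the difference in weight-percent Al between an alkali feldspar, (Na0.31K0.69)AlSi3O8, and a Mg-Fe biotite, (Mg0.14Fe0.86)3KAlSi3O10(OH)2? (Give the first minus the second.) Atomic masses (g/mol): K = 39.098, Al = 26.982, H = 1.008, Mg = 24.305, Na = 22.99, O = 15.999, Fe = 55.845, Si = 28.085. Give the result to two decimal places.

4.46 percentage points

First mineral: 26.982 g Al in 273.334 g formula = 9.87 wt% Al.
Second mineral: 26.982 g Al in 498.627 g formula = 5.41 wt% Al.
9.87% − 5.41% gives a difference of 4.46 percentage points.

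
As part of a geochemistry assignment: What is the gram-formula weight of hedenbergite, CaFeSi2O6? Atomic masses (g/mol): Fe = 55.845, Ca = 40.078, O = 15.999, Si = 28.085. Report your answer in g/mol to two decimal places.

248.09 g/mol

The formula mass is the sum 1(40.078) + 1(55.845) + 2(28.085) + 6(15.999).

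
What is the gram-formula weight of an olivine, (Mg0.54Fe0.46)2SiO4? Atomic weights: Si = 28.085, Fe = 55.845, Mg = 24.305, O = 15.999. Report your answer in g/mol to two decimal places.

The formula mass is the sum 1.08×24.305 + 0.92×55.845 + 1×28.085 + 4×15.999.

169.71 g/mol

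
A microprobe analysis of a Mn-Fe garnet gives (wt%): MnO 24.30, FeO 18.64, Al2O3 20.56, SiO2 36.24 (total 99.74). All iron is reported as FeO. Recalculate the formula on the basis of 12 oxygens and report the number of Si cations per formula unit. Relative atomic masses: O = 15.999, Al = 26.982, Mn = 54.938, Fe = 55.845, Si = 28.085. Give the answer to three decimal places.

MnO: 24.30/70.937 = 0.34256 mol → 0.34256 mol Mn, 0.34256 mol O.
FeO: 18.64/71.844 = 0.25945 mol → 0.25945 mol Fe, 0.25945 mol O.
Al2O3: 20.56/101.961 = 0.20165 mol → 0.40330 mol Al, 0.60495 mol O.
SiO2: 36.24/60.083 = 0.60317 mol → 0.60317 mol Si, 1.20634 mol O.
Total oxygen = 2.41330 mol. Normalization factor = 12/2.41330 = 4.97244.
Si per 12 O = 0.60317 × 4.97244 = 2.999.

2.999 Si apfu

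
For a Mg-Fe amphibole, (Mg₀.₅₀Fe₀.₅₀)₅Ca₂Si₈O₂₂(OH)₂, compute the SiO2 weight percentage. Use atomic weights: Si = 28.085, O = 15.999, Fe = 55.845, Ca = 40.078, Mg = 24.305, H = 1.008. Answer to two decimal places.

Formula mass = 891.203 g/mol.
8 Si → 8.0000 mol SiO2 per formula unit; M(SiO2) = 60.083, so SiO2 mass = 480.664 g.
480.664/891.203 × 100 = 53.93 wt%.

53.93 wt%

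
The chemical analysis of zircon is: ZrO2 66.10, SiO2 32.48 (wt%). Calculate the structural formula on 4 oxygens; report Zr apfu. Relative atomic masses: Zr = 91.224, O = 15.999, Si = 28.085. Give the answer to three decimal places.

ZrO2: 66.10/123.222 = 0.53643 mol → 0.53643 mol Zr, 1.07286 mol O.
SiO2: 32.48/60.083 = 0.54059 mol → 0.54059 mol Si, 1.08118 mol O.
Total oxygen = 2.15404 mol. Normalization factor = 4/2.15404 = 1.85698.
Zr per 4 O = 0.53643 × 1.85698 = 0.996.

0.996 Zr apfu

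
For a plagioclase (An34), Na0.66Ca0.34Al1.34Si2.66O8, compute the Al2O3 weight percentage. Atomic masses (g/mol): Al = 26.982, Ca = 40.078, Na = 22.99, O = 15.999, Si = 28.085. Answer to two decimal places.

M(Na0.66Ca0.34Al1.34Si2.66O8) = 267.654 g/mol; M(Al2O3) = 101.961 g/mol.
Moles Al2O3 per formula unit = 1.34 Al ÷ 2 = 0.6700.
Al2O3 fraction = (0.6700 × 101.961) / 267.654 = 68.314/267.654 = 0.2552.

25.52 wt%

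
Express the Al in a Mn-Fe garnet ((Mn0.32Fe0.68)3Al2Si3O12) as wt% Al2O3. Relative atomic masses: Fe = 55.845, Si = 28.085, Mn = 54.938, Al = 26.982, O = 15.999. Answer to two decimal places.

M((Mn0.32Fe0.68)3Al2Si3O12) = 496.871 g/mol; M(Al2O3) = 101.961 g/mol.
Moles Al2O3 per formula unit = 2 Al ÷ 2 = 1.0000.
Al2O3 fraction = (1.0000 × 101.961) / 496.871 = 101.961/496.871 = 0.2052.

20.52 wt%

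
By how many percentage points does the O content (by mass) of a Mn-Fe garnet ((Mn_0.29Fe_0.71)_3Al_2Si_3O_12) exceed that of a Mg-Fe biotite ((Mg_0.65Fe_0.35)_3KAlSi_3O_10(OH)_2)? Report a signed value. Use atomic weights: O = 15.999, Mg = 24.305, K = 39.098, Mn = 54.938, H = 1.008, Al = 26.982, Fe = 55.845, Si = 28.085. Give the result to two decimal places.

-4.00 percentage points

First mineral: 191.988 g O in 496.953 g formula = 38.63 wt% O.
Second mineral: 191.988 g O in 450.371 g formula = 42.63 wt% O.
38.63% − 42.63% gives a difference of -4.00 percentage points.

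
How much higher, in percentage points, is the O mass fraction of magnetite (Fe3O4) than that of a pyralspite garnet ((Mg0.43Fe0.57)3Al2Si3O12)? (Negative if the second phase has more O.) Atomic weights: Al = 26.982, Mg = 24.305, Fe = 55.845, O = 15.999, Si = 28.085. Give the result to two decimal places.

M(Fe3O4) = 231.531 g/mol, so wt% O = 63.996/231.531 × 100 = 27.64%.
M((Mg0.43Fe0.57)3Al2Si3O12) = 457.055 g/mol, so wt% O = 191.988/457.055 × 100 = 42.01%.
27.64 − 42.01 = -14.37 pp.

-14.37 percentage points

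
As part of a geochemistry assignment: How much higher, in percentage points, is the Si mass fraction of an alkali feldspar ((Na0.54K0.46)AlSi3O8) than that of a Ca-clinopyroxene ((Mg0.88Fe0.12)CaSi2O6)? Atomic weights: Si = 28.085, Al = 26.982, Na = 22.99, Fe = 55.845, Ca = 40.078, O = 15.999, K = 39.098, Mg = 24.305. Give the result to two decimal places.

5.76 percentage points

M((Na0.54K0.46)AlSi3O8) = 269.629 g/mol, so wt% Si = 84.255/269.629 × 100 = 31.25%.
M((Mg0.88Fe0.12)CaSi2O6) = 220.332 g/mol, so wt% Si = 56.170/220.332 × 100 = 25.49%.
31.25 − 25.49 = 5.76 pp.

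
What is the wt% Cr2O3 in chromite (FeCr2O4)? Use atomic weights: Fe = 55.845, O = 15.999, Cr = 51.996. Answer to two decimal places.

67.90 wt%

M(FeCr2O4) = 223.833 g/mol; M(Cr2O3) = 151.989 g/mol.
Moles Cr2O3 per formula unit = 2 Cr ÷ 2 = 1.0000.
Cr2O3 fraction = (1.0000 × 151.989) / 223.833 = 151.989/223.833 = 0.6790.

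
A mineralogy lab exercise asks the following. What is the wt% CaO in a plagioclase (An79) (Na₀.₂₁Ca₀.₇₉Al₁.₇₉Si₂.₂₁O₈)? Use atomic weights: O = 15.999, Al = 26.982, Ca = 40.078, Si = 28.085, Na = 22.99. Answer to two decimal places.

16.12 wt%

M(Na₀.₂₁Ca₀.₇₉Al₁.₇₉Si₂.₂₁O₈) = 274.847 g/mol; M(CaO) = 56.077 g/mol.
Moles CaO per formula unit = 0.79 Ca ÷ 1 = 0.7900.
CaO fraction = (0.7900 × 56.077) / 274.847 = 44.301/274.847 = 0.1612.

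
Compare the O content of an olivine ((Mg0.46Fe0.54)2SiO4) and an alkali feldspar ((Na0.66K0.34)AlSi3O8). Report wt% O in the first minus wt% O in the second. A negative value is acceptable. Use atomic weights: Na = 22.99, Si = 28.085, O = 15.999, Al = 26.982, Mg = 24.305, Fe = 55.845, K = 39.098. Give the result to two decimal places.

M((Mg0.46Fe0.54)2SiO4) = 174.754 g/mol, so wt% O = 63.996/174.754 × 100 = 36.62%.
M((Na0.66K0.34)AlSi3O8) = 267.696 g/mol, so wt% O = 127.992/267.696 × 100 = 47.81%.
36.62 − 47.81 = -11.19 pp.

-11.19 percentage points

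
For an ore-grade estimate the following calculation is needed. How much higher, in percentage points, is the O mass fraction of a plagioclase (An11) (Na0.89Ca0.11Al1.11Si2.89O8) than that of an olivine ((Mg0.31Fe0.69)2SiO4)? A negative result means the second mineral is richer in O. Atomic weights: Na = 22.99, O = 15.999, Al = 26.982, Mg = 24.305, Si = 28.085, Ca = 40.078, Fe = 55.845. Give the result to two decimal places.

13.75 percentage points

M(Na0.89Ca0.11Al1.11Si2.89O8) = 263.977 g/mol, so wt% O = 127.992/263.977 × 100 = 48.49%.
M((Mg0.31Fe0.69)2SiO4) = 184.216 g/mol, so wt% O = 63.996/184.216 × 100 = 34.74%.
48.49 − 34.74 = 13.75 pp.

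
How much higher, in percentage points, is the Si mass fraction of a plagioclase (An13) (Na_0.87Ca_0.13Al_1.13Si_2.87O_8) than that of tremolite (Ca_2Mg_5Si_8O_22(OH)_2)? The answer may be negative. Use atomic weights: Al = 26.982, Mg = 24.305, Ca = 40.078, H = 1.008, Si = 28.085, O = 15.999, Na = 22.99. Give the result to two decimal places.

2.84 percentage points

M(Na_0.87Ca_0.13Al_1.13Si_2.87O_8) = 264.297 g/mol, so wt% Si = 80.604/264.297 × 100 = 30.50%.
M(Ca_2Mg_5Si_8O_22(OH)_2) = 812.353 g/mol, so wt% Si = 224.680/812.353 × 100 = 27.66%.
30.50 − 27.66 = 2.84 pp.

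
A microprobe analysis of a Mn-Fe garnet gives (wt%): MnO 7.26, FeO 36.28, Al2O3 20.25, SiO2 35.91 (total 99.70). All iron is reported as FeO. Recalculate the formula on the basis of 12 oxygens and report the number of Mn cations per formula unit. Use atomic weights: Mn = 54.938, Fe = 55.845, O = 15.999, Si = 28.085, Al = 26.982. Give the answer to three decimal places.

0.512 Mn apfu

7.26 wt% MnO ÷ 70.937 g/mol = 0.10234 mol, giving 0.10234 Mn and 0.10234 O.
36.28 wt% FeO ÷ 71.844 g/mol = 0.50498 mol, giving 0.50498 Fe and 0.50498 O.
20.25 wt% Al2O3 ÷ 101.961 g/mol = 0.19861 mol, giving 0.39722 Al and 0.59583 O.
35.91 wt% SiO2 ÷ 60.083 g/mol = 0.59767 mol, giving 0.59767 Si and 1.19534 O.
Oxygen sums to 2.39849; scaling by 12/2.39849 = 5.00315 puts the formula on 12 O.
Mn: 0.10234 × 5.00315 = 0.512 atoms per formula unit.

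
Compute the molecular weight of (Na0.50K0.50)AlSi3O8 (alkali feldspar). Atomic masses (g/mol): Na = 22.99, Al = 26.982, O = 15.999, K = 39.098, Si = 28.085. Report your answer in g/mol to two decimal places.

The formula mass is the sum 0.50(22.99) + 0.50(39.098) + 1(26.982) + 3(28.085) + 8(15.999).

270.27 g/mol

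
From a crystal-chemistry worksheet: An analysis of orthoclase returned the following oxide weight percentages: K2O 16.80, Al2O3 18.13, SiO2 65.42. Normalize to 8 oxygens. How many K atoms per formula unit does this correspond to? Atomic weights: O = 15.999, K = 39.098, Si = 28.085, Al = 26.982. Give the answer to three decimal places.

0.988 K apfu

K2O (M=94.195): mol = 0.17835; K = 0.35670, O = 0.17835.
Al2O3 (M=101.961): mol = 0.17781; Al = 0.35562, O = 0.53343.
SiO2 (M=60.083): mol = 1.08883; Si = 1.08883, O = 2.17766.
ΣO = 2.88944; factor = 8/ΣO = 2.76870.
K apfu = 0.35670 × 2.76870 = 0.988.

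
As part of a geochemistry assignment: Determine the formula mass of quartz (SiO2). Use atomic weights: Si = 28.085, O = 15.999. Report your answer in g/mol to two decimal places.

The formula mass is the sum 1(28.085) + 2(15.999).

60.08 g/mol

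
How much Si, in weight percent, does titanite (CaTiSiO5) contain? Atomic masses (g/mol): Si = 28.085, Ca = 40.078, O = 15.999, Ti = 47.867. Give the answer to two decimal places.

Molar mass of CaTiSiO5: 1·40.078 + 1·47.867 + 1·28.085 + 5·15.999 = 196.025 g/mol.
Mass of Si per formula unit: 1 × 28.085 = 28.085 g.
Weight fraction Si = 28.085 / 196.025 = 0.1433.

14.33 weight percent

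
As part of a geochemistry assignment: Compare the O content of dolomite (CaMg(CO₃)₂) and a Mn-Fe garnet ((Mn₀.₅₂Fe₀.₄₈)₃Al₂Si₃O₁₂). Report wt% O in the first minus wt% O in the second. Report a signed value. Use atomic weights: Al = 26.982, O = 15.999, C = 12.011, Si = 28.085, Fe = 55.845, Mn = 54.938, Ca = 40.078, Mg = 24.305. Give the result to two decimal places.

First mineral: 95.994 g O in 184.399 g formula = 52.06 wt% O.
Second mineral: 191.988 g O in 496.327 g formula = 38.68 wt% O.
52.06% − 38.68% gives a difference of 13.38 percentage points.

13.38 percentage points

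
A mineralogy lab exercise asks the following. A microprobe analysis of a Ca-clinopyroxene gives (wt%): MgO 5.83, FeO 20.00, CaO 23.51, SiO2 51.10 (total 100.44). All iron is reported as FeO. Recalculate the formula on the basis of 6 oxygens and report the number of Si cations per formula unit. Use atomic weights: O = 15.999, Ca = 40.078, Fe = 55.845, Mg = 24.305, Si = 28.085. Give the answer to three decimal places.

2.006 Si apfu

5.83 wt% MgO ÷ 40.304 g/mol = 0.14465 mol, giving 0.14465 Mg and 0.14465 O.
20.00 wt% FeO ÷ 71.844 g/mol = 0.27838 mol, giving 0.27838 Fe and 0.27838 O.
23.51 wt% CaO ÷ 56.077 g/mol = 0.41924 mol, giving 0.41924 Ca and 0.41924 O.
51.10 wt% SiO2 ÷ 60.083 g/mol = 0.85049 mol, giving 0.85049 Si and 1.70098 O.
Oxygen sums to 2.54325; scaling by 6/2.54325 = 2.35919 puts the formula on 6 O.
Si: 0.85049 × 2.35919 = 2.006 atoms per formula unit.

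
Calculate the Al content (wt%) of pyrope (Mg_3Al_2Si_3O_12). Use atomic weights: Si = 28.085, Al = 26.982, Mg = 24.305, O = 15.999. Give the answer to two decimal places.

Molar mass of Mg_3Al_2Si_3O_12: 3*24.305 + 2*26.982 + 3*28.085 + 12*15.999 = 403.122 g/mol.
Mass of Al per formula unit: 2 × 26.982 = 53.964 g.
Weight fraction Al = 53.964 / 403.122 = 0.1339.

13.39 wt%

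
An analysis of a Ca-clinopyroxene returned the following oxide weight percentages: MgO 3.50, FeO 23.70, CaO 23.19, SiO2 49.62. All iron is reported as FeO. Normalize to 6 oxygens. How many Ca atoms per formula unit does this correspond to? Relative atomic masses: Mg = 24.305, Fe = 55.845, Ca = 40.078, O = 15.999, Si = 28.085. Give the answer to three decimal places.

MgO (M=40.304): mol = 0.08684; Mg = 0.08684, O = 0.08684.
FeO (M=71.844): mol = 0.32988; Fe = 0.32988, O = 0.32988.
CaO (M=56.077): mol = 0.41354; Ca = 0.41354, O = 0.41354.
SiO2 (M=60.083): mol = 0.82586; Si = 0.82586, O = 1.65172.
ΣO = 2.48198; factor = 6/ΣO = 2.41742.
Ca apfu = 0.41354 × 2.41742 = 1.000.

1.000 Ca apfu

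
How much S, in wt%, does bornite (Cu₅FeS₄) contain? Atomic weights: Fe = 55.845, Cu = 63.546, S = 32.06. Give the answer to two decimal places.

25.56 wt%

Molar mass of Cu₅FeS₄: 5×63.546 + 1×55.845 + 4×32.06 = 501.815 g/mol.
Mass of S per formula unit: 4 × 32.06 = 128.240 g.
Weight fraction S = 128.240 / 501.815 = 0.2556.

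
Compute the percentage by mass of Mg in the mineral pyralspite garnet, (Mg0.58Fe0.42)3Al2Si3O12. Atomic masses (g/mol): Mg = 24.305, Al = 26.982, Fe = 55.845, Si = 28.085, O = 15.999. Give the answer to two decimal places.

Formula mass = 1.74·24.305 + 1.26·55.845 + 2·26.982 + 3·28.085 + 12·15.999 = 442.862 g/mol, of which 42.291 g is Mg.
So Mg makes up 42.291/442.862 = 0.0955 of the mass, i.e. 9.55%.

9.55 wt%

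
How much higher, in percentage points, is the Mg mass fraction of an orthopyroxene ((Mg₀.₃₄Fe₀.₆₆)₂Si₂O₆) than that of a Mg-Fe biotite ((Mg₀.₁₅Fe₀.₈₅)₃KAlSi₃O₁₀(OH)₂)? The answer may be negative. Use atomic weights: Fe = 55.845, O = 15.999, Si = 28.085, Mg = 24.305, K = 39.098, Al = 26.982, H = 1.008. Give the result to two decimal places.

Mg in (Mg₀.₃₄Fe₀.₆₆)₂Si₂O₆: molar mass 242.407 g/mol; 0.68×24.305 = 16.527 g → 6.82 wt%.
Mg in (Mg₀.₁₅Fe₀.₈₅)₃KAlSi₃O₁₀(OH)₂: molar mass 497.681 g/mol; 0.45×24.305 = 10.937 g → 2.20 wt%.
Difference = 6.82 − 2.20 = 4.62 percentage points.

4.62 percentage points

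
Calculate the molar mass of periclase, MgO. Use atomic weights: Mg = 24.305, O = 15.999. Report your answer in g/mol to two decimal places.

40.30 g/mol

The formula mass is the sum 1*24.305 + 1*15.999.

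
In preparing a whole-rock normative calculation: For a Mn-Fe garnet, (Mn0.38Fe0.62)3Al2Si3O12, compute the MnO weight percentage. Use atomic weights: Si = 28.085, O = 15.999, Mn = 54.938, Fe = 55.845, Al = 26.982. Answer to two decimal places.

Molar mass of (Mn0.38Fe0.62)3Al2Si3O12 = 1.14·54.938 + 1.86·55.845 + 2·26.982 + 3·28.085 + 12·15.999 = 496.708 g/mol.
Each formula unit contains 1.14 Mn, equivalent to 1.14/1 = 1.1400 mol MnO.
M(MnO) = 1×54.938 + 1×15.999 = 70.937 g/mol.
Mass of MnO per formula unit = 1.1400 × 70.937 = 80.868 g.
MnO wt% = 80.868 / 496.708 × 100 = 16.28%.

16.28 wt%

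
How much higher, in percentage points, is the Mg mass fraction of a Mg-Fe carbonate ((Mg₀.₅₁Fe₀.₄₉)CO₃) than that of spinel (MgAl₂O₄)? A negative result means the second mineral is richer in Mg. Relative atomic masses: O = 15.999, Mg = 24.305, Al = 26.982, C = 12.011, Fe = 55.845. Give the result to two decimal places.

-4.66 percentage points

M((Mg₀.₅₁Fe₀.₄₉)CO₃) = 99.768 g/mol, so wt% Mg = 12.396/99.768 × 100 = 12.42%.
M(MgAl₂O₄) = 142.265 g/mol, so wt% Mg = 24.305/142.265 × 100 = 17.08%.
12.42 − 17.08 = -4.66 pp.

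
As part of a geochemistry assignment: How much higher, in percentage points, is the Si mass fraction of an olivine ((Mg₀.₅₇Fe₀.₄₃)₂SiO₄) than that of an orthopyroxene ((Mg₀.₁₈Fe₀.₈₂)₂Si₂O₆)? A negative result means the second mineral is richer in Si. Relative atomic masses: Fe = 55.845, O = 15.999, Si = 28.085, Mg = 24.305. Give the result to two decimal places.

M((Mg₀.₅₇Fe₀.₄₃)₂SiO₄) = 167.815 g/mol, so wt% Si = 28.085/167.815 × 100 = 16.74%.
M((Mg₀.₁₈Fe₀.₈₂)₂Si₂O₆) = 252.500 g/mol, so wt% Si = 56.170/252.500 × 100 = 22.25%.
16.74 − 22.25 = -5.51 pp.

-5.51 percentage points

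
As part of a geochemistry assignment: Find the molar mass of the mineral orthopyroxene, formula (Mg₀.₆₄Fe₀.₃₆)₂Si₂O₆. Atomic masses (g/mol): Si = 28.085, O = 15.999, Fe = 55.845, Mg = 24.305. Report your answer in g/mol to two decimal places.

The formula mass is the sum 1.28(24.305) + 0.72(55.845) + 2(28.085) + 6(15.999).

223.48 g/mol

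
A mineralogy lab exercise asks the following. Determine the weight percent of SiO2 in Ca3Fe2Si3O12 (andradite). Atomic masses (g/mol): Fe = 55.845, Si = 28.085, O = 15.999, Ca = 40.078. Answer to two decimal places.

M(Ca3Fe2Si3O12) = 508.167 g/mol; M(SiO2) = 60.083 g/mol.
Moles SiO2 per formula unit = 3 Si ÷ 1 = 3.0000.
SiO2 fraction = (3.0000 × 60.083) / 508.167 = 180.249/508.167 = 0.3547.

35.47 wt%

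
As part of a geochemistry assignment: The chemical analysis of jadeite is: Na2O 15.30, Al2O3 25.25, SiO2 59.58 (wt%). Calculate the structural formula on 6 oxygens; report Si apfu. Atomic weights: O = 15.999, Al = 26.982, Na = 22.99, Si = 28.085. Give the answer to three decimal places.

Na2O: 15.30/61.979 = 0.24686 mol → 0.49372 mol Na, 0.24686 mol O.
Al2O3: 25.25/101.961 = 0.24764 mol → 0.49528 mol Al, 0.74292 mol O.
SiO2: 59.58/60.083 = 0.99163 mol → 0.99163 mol Si, 1.98326 mol O.
Total oxygen = 2.97304 mol. Normalization factor = 6/2.97304 = 2.01814.
Si per 6 O = 0.99163 × 2.01814 = 2.001.

2.001 Si apfu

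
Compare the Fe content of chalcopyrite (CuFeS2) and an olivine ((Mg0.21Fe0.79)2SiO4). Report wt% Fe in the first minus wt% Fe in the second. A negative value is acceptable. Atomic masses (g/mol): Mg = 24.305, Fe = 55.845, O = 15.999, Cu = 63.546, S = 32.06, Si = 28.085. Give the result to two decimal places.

-15.88 percentage points

First mineral: 55.845 g Fe in 183.511 g formula = 30.43 wt% Fe.
Second mineral: 88.235 g Fe in 190.524 g formula = 46.31 wt% Fe.
30.43% − 46.31% gives a difference of -15.88 percentage points.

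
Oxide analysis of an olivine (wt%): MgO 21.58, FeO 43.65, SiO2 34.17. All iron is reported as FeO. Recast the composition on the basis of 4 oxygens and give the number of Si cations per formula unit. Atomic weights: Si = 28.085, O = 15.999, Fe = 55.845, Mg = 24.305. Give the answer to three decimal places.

0.998 Si apfu

21.58 wt% MgO ÷ 40.304 g/mol = 0.53543 mol, giving 0.53543 Mg and 0.53543 O.
43.65 wt% FeO ÷ 71.844 g/mol = 0.60757 mol, giving 0.60757 Fe and 0.60757 O.
34.17 wt% SiO2 ÷ 60.083 g/mol = 0.56871 mol, giving 0.56871 Si and 1.13742 O.
Oxygen sums to 2.28042; scaling by 4/2.28042 = 1.75406 puts the formula on 4 O.
Si: 0.56871 × 1.75406 = 0.998 atoms per formula unit.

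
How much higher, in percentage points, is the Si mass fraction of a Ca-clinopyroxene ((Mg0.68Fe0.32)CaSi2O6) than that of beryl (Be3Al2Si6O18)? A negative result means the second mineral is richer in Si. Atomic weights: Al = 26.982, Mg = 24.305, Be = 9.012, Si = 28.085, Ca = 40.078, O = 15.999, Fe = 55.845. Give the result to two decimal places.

-6.57 percentage points

Si in (Mg0.68Fe0.32)CaSi2O6: molar mass 226.640 g/mol; 2×28.085 = 56.170 g → 24.78 wt%.
Si in Be3Al2Si6O18: molar mass 537.492 g/mol; 6×28.085 = 168.510 g → 31.35 wt%.
Difference = 24.78 − 31.35 = -6.57 percentage points.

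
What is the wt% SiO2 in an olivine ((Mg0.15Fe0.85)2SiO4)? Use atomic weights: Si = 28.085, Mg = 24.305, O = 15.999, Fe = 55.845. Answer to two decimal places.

Formula mass = 194.309 g/mol.
1 Si → 1.0000 mol SiO2 per formula unit; M(SiO2) = 60.083, so SiO2 mass = 60.083 g.
60.083/194.309 × 100 = 30.92 wt%.

30.92 wt%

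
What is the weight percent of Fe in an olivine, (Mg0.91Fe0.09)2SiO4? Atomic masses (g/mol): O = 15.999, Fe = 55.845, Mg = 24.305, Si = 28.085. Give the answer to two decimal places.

6.87 weight percent

M((Mg0.91Fe0.09)2SiO4) = 146.368 g/mol.
Fe contributes 0.18 × 55.845 = 10.052 g per mole.
10.052/146.368 = 0.0687 → 6.87%.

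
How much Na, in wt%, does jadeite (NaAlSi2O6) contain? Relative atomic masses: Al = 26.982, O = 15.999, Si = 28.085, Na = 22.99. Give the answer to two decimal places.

Formula mass = 1·22.99 + 1·26.982 + 2·28.085 + 6·15.999 = 202.136 g/mol, of which 22.990 g is Na.
So Na makes up 22.990/202.136 = 0.1137 of the mass, i.e. 11.37%.

11.37 wt%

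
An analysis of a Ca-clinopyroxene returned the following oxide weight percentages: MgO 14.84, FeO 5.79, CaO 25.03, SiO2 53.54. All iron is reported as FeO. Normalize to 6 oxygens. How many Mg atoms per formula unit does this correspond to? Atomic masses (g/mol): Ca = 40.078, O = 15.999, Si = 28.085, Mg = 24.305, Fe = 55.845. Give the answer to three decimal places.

MgO: 14.84/40.304 = 0.36820 mol → 0.36820 mol Mg, 0.36820 mol O.
FeO: 5.79/71.844 = 0.08059 mol → 0.08059 mol Fe, 0.08059 mol O.
CaO: 25.03/56.077 = 0.44635 mol → 0.44635 mol Ca, 0.44635 mol O.
SiO2: 53.54/60.083 = 0.89110 mol → 0.89110 mol Si, 1.78220 mol O.
Total oxygen = 2.67734 mol. Normalization factor = 6/2.67734 = 2.24103.
Mg per 6 O = 0.36820 × 2.24103 = 0.825.

0.825 Mg apfu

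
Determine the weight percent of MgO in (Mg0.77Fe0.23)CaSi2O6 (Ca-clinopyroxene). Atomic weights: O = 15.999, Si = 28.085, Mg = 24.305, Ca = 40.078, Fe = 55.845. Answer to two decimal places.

13.87 wt%

M((Mg0.77Fe0.23)CaSi2O6) = 223.801 g/mol; M(MgO) = 40.304 g/mol.
Moles MgO per formula unit = 0.77 Mg ÷ 1 = 0.7700.
MgO fraction = (0.7700 × 40.304) / 223.801 = 31.034/223.801 = 0.1387.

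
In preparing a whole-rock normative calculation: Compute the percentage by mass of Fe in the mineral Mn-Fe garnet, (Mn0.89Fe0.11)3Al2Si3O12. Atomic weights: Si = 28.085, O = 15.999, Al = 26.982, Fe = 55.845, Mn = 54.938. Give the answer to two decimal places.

3.72 wt%

Molar mass of (Mn0.89Fe0.11)3Al2Si3O12: 2.67*54.938 + 0.33*55.845 + 2*26.982 + 3*28.085 + 12*15.999 = 495.320 g/mol.
Mass of Fe per formula unit: 0.33 × 55.845 = 18.429 g.
Weight fraction Fe = 18.429 / 495.320 = 0.0372.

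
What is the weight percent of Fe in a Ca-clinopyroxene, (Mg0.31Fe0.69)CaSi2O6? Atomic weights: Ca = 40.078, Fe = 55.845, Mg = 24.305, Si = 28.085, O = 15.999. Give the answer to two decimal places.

16.17 mass %

Molar mass of (Mg0.31Fe0.69)CaSi2O6: 0.31×24.305 + 0.69×55.845 + 1×40.078 + 2×28.085 + 6×15.999 = 238.310 g/mol.
Mass of Fe per formula unit: 0.69 × 55.845 = 38.533 g.
Weight fraction Fe = 38.533 / 238.310 = 0.1617.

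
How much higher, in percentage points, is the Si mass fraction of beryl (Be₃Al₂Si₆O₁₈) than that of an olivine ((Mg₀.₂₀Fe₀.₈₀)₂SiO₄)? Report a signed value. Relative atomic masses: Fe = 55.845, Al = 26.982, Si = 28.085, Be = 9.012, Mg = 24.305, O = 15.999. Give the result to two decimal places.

Si in Be₃Al₂Si₆O₁₈: molar mass 537.492 g/mol; 6×28.085 = 168.510 g → 31.35 wt%.
Si in (Mg₀.₂₀Fe₀.₈₀)₂SiO₄: molar mass 191.155 g/mol; 1×28.085 = 28.085 g → 14.69 wt%.
Difference = 31.35 − 14.69 = 16.66 percentage points.

16.66 percentage points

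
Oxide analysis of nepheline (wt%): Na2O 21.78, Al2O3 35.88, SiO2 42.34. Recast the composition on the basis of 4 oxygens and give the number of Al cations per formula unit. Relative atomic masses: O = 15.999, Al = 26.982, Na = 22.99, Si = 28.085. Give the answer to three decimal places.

Na2O: 21.78/61.979 = 0.35141 mol → 0.70282 mol Na, 0.35141 mol O.
Al2O3: 35.88/101.961 = 0.35190 mol → 0.70380 mol Al, 1.05570 mol O.
SiO2: 42.34/60.083 = 0.70469 mol → 0.70469 mol Si, 1.40938 mol O.
Total oxygen = 2.81649 mol. Normalization factor = 4/2.81649 = 1.42021.
Al per 4 O = 0.70380 × 1.42021 = 1.000.

1.000 Al apfu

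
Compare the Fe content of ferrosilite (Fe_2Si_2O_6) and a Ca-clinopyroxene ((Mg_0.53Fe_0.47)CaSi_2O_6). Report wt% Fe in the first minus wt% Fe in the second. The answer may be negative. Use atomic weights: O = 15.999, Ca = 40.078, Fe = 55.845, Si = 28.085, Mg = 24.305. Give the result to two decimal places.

M(Fe_2Si_2O_6) = 263.854 g/mol, so wt% Fe = 111.690/263.854 × 100 = 42.33%.
M((Mg_0.53Fe_0.47)CaSi_2O_6) = 231.371 g/mol, so wt% Fe = 26.247/231.371 × 100 = 11.34%.
42.33 − 11.34 = 30.99 pp.

30.99 percentage points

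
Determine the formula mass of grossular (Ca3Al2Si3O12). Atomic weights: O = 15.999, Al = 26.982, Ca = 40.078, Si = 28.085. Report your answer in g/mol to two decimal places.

M = 3*40.078 + 2*26.982 + 3*28.085 + 12*15.999

450.44 g/mol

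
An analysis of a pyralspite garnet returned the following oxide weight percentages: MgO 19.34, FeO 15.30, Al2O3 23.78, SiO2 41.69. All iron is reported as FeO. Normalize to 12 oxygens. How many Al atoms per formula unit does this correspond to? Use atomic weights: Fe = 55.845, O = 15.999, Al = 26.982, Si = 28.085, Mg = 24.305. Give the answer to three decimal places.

MgO: 19.34/40.304 = 0.47985 mol → 0.47985 mol Mg, 0.47985 mol O.
FeO: 15.30/71.844 = 0.21296 mol → 0.21296 mol Fe, 0.21296 mol O.
Al2O3: 23.78/101.961 = 0.23323 mol → 0.46646 mol Al, 0.69969 mol O.
SiO2: 41.69/60.083 = 0.69387 mol → 0.69387 mol Si, 1.38774 mol O.
Total oxygen = 2.78024 mol. Normalization factor = 12/2.78024 = 4.31617.
Al per 12 O = 0.46646 × 4.31617 = 2.013.

2.013 Al apfu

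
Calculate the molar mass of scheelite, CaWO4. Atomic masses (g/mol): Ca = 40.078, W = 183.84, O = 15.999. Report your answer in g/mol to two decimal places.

287.91 g/mol

Ca: 1 × 40.078 = 40.0780
W: 1 × 183.84 = 183.8400
O: 4 × 15.999 = 63.9960
Summing the contributions gives the formula mass.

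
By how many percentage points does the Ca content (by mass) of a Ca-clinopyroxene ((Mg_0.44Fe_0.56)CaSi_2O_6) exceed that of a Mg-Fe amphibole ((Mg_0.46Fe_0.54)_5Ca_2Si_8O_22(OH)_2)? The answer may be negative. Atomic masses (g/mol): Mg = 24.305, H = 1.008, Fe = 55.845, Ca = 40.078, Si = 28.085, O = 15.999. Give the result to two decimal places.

Ca in (Mg_0.44Fe_0.56)CaSi_2O_6: molar mass 234.209 g/mol; 1×40.078 = 40.078 g → 17.11 wt%.
Ca in (Mg_0.46Fe_0.54)_5Ca_2Si_8O_22(OH)_2: molar mass 897.511 g/mol; 2×40.078 = 80.156 g → 8.93 wt%.
Difference = 17.11 − 8.93 = 8.18 percentage points.

8.18 percentage points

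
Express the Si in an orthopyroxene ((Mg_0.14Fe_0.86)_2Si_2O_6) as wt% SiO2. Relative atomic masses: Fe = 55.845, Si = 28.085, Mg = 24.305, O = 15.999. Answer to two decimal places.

Formula mass = 255.023 g/mol.
2 Si → 2.0000 mol SiO2 per formula unit; M(SiO2) = 60.083, so SiO2 mass = 120.166 g.
120.166/255.023 × 100 = 47.12 wt%.

47.12 wt%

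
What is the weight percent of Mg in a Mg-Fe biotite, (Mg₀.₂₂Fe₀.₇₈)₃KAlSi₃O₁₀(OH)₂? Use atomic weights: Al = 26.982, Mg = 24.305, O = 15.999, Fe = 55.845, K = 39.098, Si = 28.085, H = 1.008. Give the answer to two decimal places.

Molar mass of (Mg₀.₂₂Fe₀.₇₈)₃KAlSi₃O₁₀(OH)₂: 0.66×24.305 + 2.34×55.845 + 1×39.098 + 1×26.982 + 3×28.085 + 12×15.999 + 2×1.008 = 491.058 g/mol.
Mass of Mg per formula unit: 0.66 × 24.305 = 16.041 g.
Weight fraction Mg = 16.041 / 491.058 = 0.0327.

3.27 mass %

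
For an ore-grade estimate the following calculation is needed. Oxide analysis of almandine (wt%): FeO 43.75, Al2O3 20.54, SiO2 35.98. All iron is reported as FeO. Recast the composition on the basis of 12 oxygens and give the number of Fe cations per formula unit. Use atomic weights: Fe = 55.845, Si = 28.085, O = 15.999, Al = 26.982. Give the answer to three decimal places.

3.031 Fe apfu

FeO (M=71.844): mol = 0.60896; Fe = 0.60896, O = 0.60896.
Al2O3 (M=101.961): mol = 0.20145; Al = 0.40290, O = 0.60435.
SiO2 (M=60.083): mol = 0.59884; Si = 0.59884, O = 1.19768.
ΣO = 2.41099; factor = 12/ΣO = 4.97721.
Fe apfu = 0.60896 × 4.97721 = 3.031.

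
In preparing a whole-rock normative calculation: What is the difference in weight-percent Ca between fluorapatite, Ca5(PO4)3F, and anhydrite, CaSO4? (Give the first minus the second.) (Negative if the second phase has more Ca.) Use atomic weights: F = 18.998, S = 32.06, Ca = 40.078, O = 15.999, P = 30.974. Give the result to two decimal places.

First mineral: 200.390 g Ca in 504.298 g formula = 39.74 wt% Ca.
Second mineral: 40.078 g Ca in 136.134 g formula = 29.44 wt% Ca.
39.74% − 29.44% gives a difference of 10.30 percentage points.

10.30 percentage points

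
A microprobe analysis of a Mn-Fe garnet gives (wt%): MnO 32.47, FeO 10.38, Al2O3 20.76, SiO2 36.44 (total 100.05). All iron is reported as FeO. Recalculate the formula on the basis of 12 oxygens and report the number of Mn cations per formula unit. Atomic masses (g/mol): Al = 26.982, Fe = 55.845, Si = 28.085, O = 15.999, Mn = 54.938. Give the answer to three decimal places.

MnO (M=70.937): mol = 0.45773; Mn = 0.45773, O = 0.45773.
FeO (M=71.844): mol = 0.14448; Fe = 0.14448, O = 0.14448.
Al2O3 (M=101.961): mol = 0.20361; Al = 0.40722, O = 0.61083.
SiO2 (M=60.083): mol = 0.60649; Si = 0.60649, O = 1.21298.
ΣO = 2.42602; factor = 12/ΣO = 4.94637.
Mn apfu = 0.45773 × 4.94637 = 2.264.

2.264 Mn apfu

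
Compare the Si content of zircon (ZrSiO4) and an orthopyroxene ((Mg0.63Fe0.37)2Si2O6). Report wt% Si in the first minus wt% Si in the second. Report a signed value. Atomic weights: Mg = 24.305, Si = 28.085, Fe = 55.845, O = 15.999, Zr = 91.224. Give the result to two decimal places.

-9.74 percentage points

Si in ZrSiO4: molar mass 183.305 g/mol; 1×28.085 = 28.085 g → 15.32 wt%.
Si in (Mg0.63Fe0.37)2Si2O6: molar mass 224.114 g/mol; 2×28.085 = 56.170 g → 25.06 wt%.
Difference = 15.32 − 25.06 = -9.74 percentage points.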